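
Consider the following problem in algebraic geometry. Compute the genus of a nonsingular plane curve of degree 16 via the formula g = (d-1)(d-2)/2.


Using the genus formula for smooth plane curves:
g = (d-1)(d-2)/2
g = (16-1)(16-2)/2
g = 15*14/2
g = 210/2 = 105

105


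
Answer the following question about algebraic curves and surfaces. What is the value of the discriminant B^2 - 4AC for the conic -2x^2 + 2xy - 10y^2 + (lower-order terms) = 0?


The discriminant of a conic Ax^2 + Bxy + Cy^2 + ... = 0 is B^2 - 4AC.
B^2 = 2^2 = 4
4AC = 4*(-2)*(-10) = 80
Discriminant = 4 - 80 = -76

-76


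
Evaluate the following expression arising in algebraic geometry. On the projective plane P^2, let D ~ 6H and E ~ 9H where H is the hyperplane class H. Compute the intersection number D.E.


Using bilinearity of the intersection pairing on the projective plane P^2:
(aH).(bH) = ab * (H.H)
We have H^2 = 1 (Bezout).
D.E = (6H).(9H) = 6*9*1
= 54*1
= 54

54


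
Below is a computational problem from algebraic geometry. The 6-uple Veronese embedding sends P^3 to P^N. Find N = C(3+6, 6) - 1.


The Veronese embedding v_d: P^n -> P^N maps each point to all
degree-d monomials in n+1 homogeneous coordinates.
N = C(n+d, d) - 1
N = C(3+6, 6) - 1
N = C(9, 6) - 1
C(9, 6) = 84
N = 84 - 1 = 83

83


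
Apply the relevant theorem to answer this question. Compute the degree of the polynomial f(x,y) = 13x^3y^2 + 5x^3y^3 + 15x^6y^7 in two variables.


Examine each term for its total degree (sum of exponents).
  Term '13x^3y^2' has total degree 3+2 = 5.
  Term '5x^3y^3' has total degree 3+3 = 6.
  Term '15x^6y^7' has total degree 6+7 = 13.
The maximum total degree among all terms is 13.

13


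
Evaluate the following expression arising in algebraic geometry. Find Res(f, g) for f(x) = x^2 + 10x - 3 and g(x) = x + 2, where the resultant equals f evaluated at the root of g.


For Res(f, x - c), we evaluate f at x = c.
f(-2) = (-2)^2 + 10*(-2) - 3
= 4 - 20 - 3
= -16 - 3 = -19
Res(f, g) = -19

-19


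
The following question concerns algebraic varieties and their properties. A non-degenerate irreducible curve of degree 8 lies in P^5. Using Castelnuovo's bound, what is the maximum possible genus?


Castelnuovo's bound: write d - 1 = m(r-1) + epsilon with 0 <= epsilon < r-1.
d - 1 = 8 - 1 = 7
r - 1 = 5 - 1 = 4
7 = 1*4 + 3, so m = 1, epsilon = 3
pi(d, r) = m(m-1)(r-1)/2 + m*epsilon
= 1*0*4/2 + 1*3
= 0/2 + 3
= 0 + 3 = 3

3


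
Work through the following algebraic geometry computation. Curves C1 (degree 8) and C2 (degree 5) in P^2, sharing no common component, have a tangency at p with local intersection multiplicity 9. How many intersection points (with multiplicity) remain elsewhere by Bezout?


By Bezout's theorem, the total intersection number is d1 * d2.
Total = 8 * 5 = 40
Intersection multiplicity at p = 9
Remaining intersections = 40 - 9 = 31

31


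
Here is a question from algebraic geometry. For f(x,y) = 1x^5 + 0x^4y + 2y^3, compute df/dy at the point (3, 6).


df/dy = 0*x^4 + 3*2*y^2
At (3,6): 0*3^4 + 3*2*6^2
= 0 + 216
= 216

216


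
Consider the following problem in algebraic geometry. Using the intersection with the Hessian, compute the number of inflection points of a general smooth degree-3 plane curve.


For a general smooth plane curve C of degree d, the inflection points are
the intersection of C with its Hessian curve, which has degree 3(d-2).
By Bezout, the total intersection number is d * 3(d-2) = 3 * 3 = 9.
For a general curve every flex is ordinary, so each contributes
multiplicity 1 to C·Hess(C), and the number of distinct inflection
points is 3d(d-2).
Inflection points = 3*3*(3-2) = 3*3*1 = 9

9


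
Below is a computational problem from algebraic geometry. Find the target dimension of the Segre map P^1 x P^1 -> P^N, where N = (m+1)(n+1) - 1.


The Segre embedding maps P^m x P^n into P^N via
all products of coordinates from each factor.
N = (m+1)(n+1) - 1
N = (1+1)(1+1) - 1
N = 2*2 - 1
N = 4 - 1 = 3

3


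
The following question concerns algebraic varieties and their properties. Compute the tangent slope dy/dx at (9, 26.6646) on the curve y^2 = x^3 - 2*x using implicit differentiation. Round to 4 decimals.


Using implicit differentiation of y^2 = x^3 - 2*x:
2y * dy/dx = 3x^2 - 2
dy/dx = (3x^2 - 2)/(2y)
Numerator: 3*9^2 - 2 = 241
Denominator: 2*26.6646 = 53.3292
dy/dx = 241/53.3292 = 4.5191

4.5191


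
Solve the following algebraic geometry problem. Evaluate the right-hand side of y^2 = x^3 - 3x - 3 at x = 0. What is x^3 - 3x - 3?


Compute x^3 - 3x - 3 at x = 0:
x^3 = 0^3 = 0
(-3)*x = (-3)*0 = 0
Sum: 0 + 0 - 3 = -3

-3


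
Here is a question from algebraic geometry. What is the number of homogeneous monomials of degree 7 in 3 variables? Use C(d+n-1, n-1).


The number of degree-7 monomials in 3 variables is C(d+n-1, n-1).
= C(7+3-1, 3-1) = C(9, 2)
= 36

36


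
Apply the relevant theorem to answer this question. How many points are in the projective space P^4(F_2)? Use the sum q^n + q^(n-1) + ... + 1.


P^4(F_2) has (q^(n+1) - 1)/(q - 1) points.
= 2^4 + 2^3 + 2^2 + 2^1 + 2^0
= 16 + 8 + 4 + 2 + 1
= 31

31


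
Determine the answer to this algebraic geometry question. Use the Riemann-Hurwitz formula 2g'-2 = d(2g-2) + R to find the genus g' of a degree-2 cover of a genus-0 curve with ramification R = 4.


Riemann-Hurwitz formula: 2g' - 2 = d(2g - 2) + R
Given: d = 2, g = 0, R = 4
2g' - 2 = 2*(2*0 - 2) + 4
2g' - 2 = 2*(-2) + 4
2g' - 2 = -4 + 4 = 0
2g' = 2
g' = 1

1


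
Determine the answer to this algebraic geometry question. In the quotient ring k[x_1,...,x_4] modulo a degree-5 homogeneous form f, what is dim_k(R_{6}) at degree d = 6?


For R = k[x_1,...,x_n]/(f) with f homogeneous of degree e:
The Hilbert series is (1 - t^e)/(1 - t)^n.
So h(d) = C(d+n-1, n-1) - C(d-e+n-1, n-1) for d >= e.
With n=4, e=5, d=6:
C(6+4-1, 4-1) = C(9, 3) = 84
C(6-5+4-1, 4-1) = C(4, 3) = 4
h(6) = 84 - 4 = 80

80


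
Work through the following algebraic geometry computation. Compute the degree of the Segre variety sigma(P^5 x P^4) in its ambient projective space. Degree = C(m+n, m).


The degree of the Segre variety P^5 x P^4 is C(m+n, m).
= C(9, 5)
= 126

126


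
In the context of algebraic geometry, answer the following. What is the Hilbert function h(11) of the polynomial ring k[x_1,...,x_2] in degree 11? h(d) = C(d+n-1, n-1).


The Hilbert function for the polynomial ring in 2 variables is:
h(d) = C(d+n-1, n-1)
h(11) = C(11+2-1, 2-1) = C(12, 1)
= 12! / (1! * 11!)
= 12

12


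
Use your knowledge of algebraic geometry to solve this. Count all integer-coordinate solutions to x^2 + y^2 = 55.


Systematically check integer values of x where x^2 <= 55.
For each valid x, check if 55 - x^2 is a perfect square.
Total integer solutions found: 0

0


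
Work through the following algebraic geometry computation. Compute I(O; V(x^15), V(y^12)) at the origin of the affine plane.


The intersection multiplicity of V(x^a) and V(y^b) at the origin is:
I(O; V(x^15), V(y^12)) = dim_k(k[x,y]/(x^15, y^12))
A basis for k[x,y]/(x^15, y^12) is the set of monomials x^i * y^j
where 0 <= i < 15 and 0 <= j < 12.
The number of such monomials is 15 * 12 = 180

180


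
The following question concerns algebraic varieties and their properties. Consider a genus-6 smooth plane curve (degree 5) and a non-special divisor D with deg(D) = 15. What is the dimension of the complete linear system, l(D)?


First, compute the genus of a smooth plane curve of degree 5:
g = (d-1)(d-2)/2 = (5-1)(5-2)/2 = 6
For a non-special divisor D (i.e., h^1(D) = 0), Riemann-Roch gives:
l(D) = deg(D) - g + 1
Since deg(D) = 15 >= 2g - 1 = 11, D is non-special.
l(D) = 15 - 6 + 1 = 10

10


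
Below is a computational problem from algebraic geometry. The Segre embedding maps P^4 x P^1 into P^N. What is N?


The Segre embedding maps P^m x P^n into P^N via
all products of coordinates from each factor.
N = (m+1)(n+1) - 1
N = (4+1)(1+1) - 1
N = 5*2 - 1
N = 10 - 1 = 9

9


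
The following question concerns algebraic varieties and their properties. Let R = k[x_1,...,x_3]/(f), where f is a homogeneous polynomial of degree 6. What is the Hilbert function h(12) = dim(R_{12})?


For R = k[x_1,...,x_n]/(f) with f homogeneous of degree e:
The Hilbert series is (1 - t^e)/(1 - t)^n.
So h(d) = C(d+n-1, n-1) - C(d-e+n-1, n-1) for d >= e.
With n=3, e=6, d=12:
C(12+3-1, 3-1) = C(14, 2) = 91
C(12-6+3-1, 3-1) = C(8, 2) = 28
h(12) = 91 - 28 = 63

63


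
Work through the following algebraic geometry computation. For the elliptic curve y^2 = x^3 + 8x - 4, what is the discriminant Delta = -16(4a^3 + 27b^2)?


Compute each component:
4a^3 = 4*8^3 = 4*512 = 2048
27b^2 = 27*(-4)^2 = 27*16 = 432
4a^3 + 27b^2 = 2048 + 432 = 2480
Delta = -16*2480 = -39680

-39680


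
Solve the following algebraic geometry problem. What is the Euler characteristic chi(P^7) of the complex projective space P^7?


The complex projective space P^7 has one cell in each even real dimension 0, 2, ..., 14.
The cohomology groups are H^{2k}(P^7) = Z for k = 0,...,7, and 0 otherwise.
Euler characteristic = sum of Betti numbers = 1 per even-dimensional cohomology group.
chi(P^7) = 7 + 1 = 8

8


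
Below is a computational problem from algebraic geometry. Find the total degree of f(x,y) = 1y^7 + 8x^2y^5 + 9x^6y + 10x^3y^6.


Examine each term for its total degree (sum of exponents).
  Term '1y^7' has total degree 0+7 = 7.
  Term '8x^2y^5' has total degree 2+5 = 7.
  Term '9x^6y' has total degree 6+1 = 7.
  Term '10x^3y^6' has total degree 3+6 = 9.
The maximum total degree among all terms is 9.

9


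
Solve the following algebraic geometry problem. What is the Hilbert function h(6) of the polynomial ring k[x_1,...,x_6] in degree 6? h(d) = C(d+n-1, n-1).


The Hilbert function for the polynomial ring in 6 variables is:
h(d) = C(d+n-1, n-1)
h(6) = C(6+6-1, 6-1) = C(11, 5)
= 11! / (5! * 6!)
= 462

462


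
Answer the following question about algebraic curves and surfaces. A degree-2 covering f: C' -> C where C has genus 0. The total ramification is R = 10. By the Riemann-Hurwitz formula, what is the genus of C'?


Riemann-Hurwitz formula: 2g' - 2 = d(2g - 2) + R
Given: d = 2, g = 0, R = 10
2g' - 2 = 2*(2*0 - 2) + 10
2g' - 2 = 2*(-2) + 10
2g' - 2 = -4 + 10 = 6
2g' = 8
g' = 4

4


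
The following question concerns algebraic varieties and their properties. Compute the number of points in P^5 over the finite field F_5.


P^5(F_5) has (q^(n+1) - 1)/(q - 1) points.
= 5^5 + 5^4 + 5^3 + 5^2 + 5^1 + 5^0
= 3125 + 625 + 125 + 25 + 5 + 1
= 3906

3906


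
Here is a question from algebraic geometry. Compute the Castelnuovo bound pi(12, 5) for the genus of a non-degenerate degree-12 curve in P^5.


Castelnuovo's bound: write d - 1 = m(r-1) + epsilon with 0 <= epsilon < r-1.
d - 1 = 12 - 1 = 11
r - 1 = 5 - 1 = 4
11 = 2*4 + 3, so m = 2, epsilon = 3
pi(d, r) = m(m-1)(r-1)/2 + m*epsilon
= 2*1*4/2 + 2*3
= 8/2 + 6
= 4 + 6 = 10

10


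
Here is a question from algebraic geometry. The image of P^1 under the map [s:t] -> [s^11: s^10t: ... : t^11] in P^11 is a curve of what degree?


The rational normal curve in P^11 is the image of P^1 under the 11-uple Veronese.
A general hyperplane in P^11 pulls back to a degree-11 form on P^1, which has 11 zeros,
so the curve meets a general hyperplane in 11 points. Degree = 11.

11


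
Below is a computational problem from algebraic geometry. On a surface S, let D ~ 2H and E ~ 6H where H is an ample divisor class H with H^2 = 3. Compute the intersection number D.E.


Using bilinearity of the intersection pairing on a surface S:
(aH).(bH) = ab * (H.H)
We have H^2 = 3.
D.E = (2H).(6H) = 2*6*3
= 12*3
= 36

36


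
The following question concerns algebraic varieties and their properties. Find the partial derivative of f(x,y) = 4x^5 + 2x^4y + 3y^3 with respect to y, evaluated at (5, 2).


df/dy = 2*x^4 + 3*3*y^2
At (5,2): 2*5^4 + 3*3*2^2
= 1250 + 36
= 1286

1286


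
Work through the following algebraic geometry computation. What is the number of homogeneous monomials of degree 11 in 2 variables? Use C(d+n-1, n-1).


The number of degree-11 monomials in 2 variables is C(d+n-1, n-1).
= C(11+2-1, 2-1) = C(12, 1)
= 12

12


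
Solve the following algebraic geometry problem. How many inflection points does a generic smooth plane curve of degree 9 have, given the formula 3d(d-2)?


For a general smooth plane curve C of degree d, the inflection points are
the intersection of C with its Hessian curve, which has degree 3(d-2).
By Bezout, the total intersection number is d * 3(d-2) = 9 * 21 = 189.
For a general curve every flex is ordinary, so each contributes
multiplicity 1 to C·Hess(C), and the number of distinct inflection
points is 3d(d-2).
Inflection points = 3*9*(9-2) = 3*9*7 = 189

189


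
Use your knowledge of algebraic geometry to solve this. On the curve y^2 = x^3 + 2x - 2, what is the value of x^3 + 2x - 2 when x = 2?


Compute x^3 + 2x - 2 at x = 2:
x^3 = 2^3 = 8
2*x = 2*2 = 4
Sum: 8 + 4 - 2 = 10

10


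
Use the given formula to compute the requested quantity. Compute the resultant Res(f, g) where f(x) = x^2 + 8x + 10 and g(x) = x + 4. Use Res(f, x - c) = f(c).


For Res(f, x - c), we evaluate f at x = c.
f(-4) = (-4)^2 + 8*(-4) + 10
= 16 - 32 + 10
= -16 + 10 = -6
Res(f, g) = -6

-6


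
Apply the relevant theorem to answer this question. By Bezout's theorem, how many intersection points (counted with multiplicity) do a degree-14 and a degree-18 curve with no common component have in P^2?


Bezout's theorem states the intersection count equals the product of degrees.
Intersection count = 14 * 18 = 252

252


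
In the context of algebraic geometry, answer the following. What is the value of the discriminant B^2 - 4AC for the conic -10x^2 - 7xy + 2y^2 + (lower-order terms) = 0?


The discriminant of a conic Ax^2 + Bxy + Cy^2 + ... = 0 is B^2 - 4AC.
B^2 = (-7)^2 = 49
4AC = 4*(-10)*2 = -80
Discriminant = 49 + 80 = 129

129


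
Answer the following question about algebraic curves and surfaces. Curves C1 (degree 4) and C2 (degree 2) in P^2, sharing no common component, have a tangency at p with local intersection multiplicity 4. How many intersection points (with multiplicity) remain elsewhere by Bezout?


By Bezout's theorem, the total intersection number is d1 * d2.
Total = 4 * 2 = 8
Intersection multiplicity at p = 4
Remaining intersections = 8 - 4 = 4

4


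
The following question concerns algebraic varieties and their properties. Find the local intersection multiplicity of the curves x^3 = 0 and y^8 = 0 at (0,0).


The intersection multiplicity of V(x^a) and V(y^b) at the origin is:
I(O; V(x^3), V(y^8)) = dim_k(k[x,y]/(x^3, y^8))
A basis for k[x,y]/(x^3, y^8) is the set of monomials x^i * y^j
where 0 <= i < 3 and 0 <= j < 8.
The number of such monomials is 3 * 8 = 24

24


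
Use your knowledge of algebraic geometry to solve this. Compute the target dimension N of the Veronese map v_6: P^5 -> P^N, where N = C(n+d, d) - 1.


The Veronese embedding v_d: P^n -> P^N maps each point to all
degree-d monomials in n+1 homogeneous coordinates.
N = C(n+d, d) - 1
N = C(5+6, 6) - 1
N = C(11, 6) - 1
C(11, 6) = 462
N = 462 - 1 = 461

461


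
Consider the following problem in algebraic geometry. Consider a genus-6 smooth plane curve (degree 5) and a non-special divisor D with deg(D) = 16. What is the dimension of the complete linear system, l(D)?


First, compute the genus of a smooth plane curve of degree 5:
g = (d-1)(d-2)/2 = (5-1)(5-2)/2 = 6
For a non-special divisor D (i.e., h^1(D) = 0), Riemann-Roch gives:
l(D) = deg(D) - g + 1
Since deg(D) = 16 >= 2g - 1 = 11, D is non-special.
l(D) = 16 - 6 + 1 = 11

11


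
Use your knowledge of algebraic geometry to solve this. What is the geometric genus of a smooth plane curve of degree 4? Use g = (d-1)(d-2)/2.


Using the genus formula for smooth plane curves:
g = (d-1)(d-2)/2
g = (4-1)(4-2)/2
g = 3*2/2
g = 6/2 = 3

3


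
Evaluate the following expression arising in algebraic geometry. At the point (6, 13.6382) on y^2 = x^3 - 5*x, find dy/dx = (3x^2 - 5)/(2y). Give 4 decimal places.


Using implicit differentiation of y^2 = x^3 - 5*x:
2y * dy/dx = 3x^2 - 5
dy/dx = (3x^2 - 5)/(2y)
Numerator: 3*6^2 - 5 = 103
Denominator: 2*13.6382 = 27.2764
dy/dx = 103/27.2764 = 3.7762

3.7762


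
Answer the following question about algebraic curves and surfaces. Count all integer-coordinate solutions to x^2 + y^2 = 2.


Systematically check integer values of x where x^2 <= 2.
For each valid x, check if 2 - x^2 is a perfect square.
x=1: 2 - 1 = 1, sqrt = 1 (valid)
Total integer solutions found: 4

4


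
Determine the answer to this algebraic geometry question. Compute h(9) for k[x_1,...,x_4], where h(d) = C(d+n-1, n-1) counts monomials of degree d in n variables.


The Hilbert function for the polynomial ring in 4 variables is:
h(d) = C(d+n-1, n-1)
h(9) = C(9+4-1, 4-1) = C(12, 3)
= 12! / (3! * 9!)
= 220

220


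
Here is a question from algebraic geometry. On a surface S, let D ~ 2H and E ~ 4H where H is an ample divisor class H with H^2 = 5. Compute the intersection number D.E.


Using bilinearity of the intersection pairing on a surface S:
(aH).(bH) = ab * (H.H)
We have H^2 = 5.
D.E = (2H).(4H) = 2*4*5
= 8*5
= 40

40


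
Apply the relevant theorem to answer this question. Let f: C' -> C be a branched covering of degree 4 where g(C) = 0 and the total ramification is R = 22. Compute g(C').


Riemann-Hurwitz formula: 2g' - 2 = d(2g - 2) + R
Given: d = 4, g = 0, R = 22
2g' - 2 = 4*(2*0 - 2) + 22
2g' - 2 = 4*(-2) + 22
2g' - 2 = -8 + 22 = 14
2g' = 16
g' = 8

8


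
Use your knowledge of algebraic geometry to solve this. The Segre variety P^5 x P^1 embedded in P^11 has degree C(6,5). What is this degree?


The degree of the Segre variety P^5 x P^1 is C(m+n, m).
= C(6, 5)
= 6

6


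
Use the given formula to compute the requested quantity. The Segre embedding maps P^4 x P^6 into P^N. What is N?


The Segre embedding maps P^m x P^n into P^N via
all products of coordinates from each factor.
N = (m+1)(n+1) - 1
N = (4+1)(6+1) - 1
N = 5*7 - 1
N = 35 - 1 = 34

34


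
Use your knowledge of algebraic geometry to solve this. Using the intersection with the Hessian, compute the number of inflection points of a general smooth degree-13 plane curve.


For a general smooth plane curve C of degree d, the inflection points are
the intersection of C with its Hessian curve, which has degree 3(d-2).
By Bezout, the total intersection number is d * 3(d-2) = 13 * 33 = 429.
For a general curve every flex is ordinary, so each contributes
multiplicity 1 to C·Hess(C), and the number of distinct inflection
points is 3d(d-2).
Inflection points = 3*13*(13-2) = 3*13*11 = 429

429


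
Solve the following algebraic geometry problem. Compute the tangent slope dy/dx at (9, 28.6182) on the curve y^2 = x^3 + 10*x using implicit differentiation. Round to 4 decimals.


Using implicit differentiation of y^2 = x^3 + 10*x:
2y * dy/dx = 3x^2 + 10
dy/dx = (3x^2 + 10)/(2y)
Numerator: 3*9^2 + 10 = 253
Denominator: 2*28.6182 = 57.2364
dy/dx = 253/57.2364 = 4.4203

4.4203


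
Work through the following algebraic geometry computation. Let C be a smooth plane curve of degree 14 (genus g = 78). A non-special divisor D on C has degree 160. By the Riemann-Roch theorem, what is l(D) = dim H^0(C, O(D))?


First, compute the genus of a smooth plane curve of degree 14:
g = (d-1)(d-2)/2 = (14-1)(14-2)/2 = 78
For a non-special divisor D (i.e., h^1(D) = 0), Riemann-Roch gives:
l(D) = deg(D) - g + 1
Since deg(D) = 160 >= 2g - 1 = 155, D is non-special.
l(D) = 160 - 78 + 1 = 83

83


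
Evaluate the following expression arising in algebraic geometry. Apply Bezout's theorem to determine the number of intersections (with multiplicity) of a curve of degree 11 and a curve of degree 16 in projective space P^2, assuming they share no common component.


Bezout's theorem states the intersection count equals the product of degrees.
Intersection count = 11 * 16 = 176

176


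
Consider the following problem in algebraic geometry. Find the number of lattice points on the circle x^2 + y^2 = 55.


Systematically check integer values of x where x^2 <= 55.
For each valid x, check if 55 - x^2 is a perfect square.
Total integer solutions found: 0

0


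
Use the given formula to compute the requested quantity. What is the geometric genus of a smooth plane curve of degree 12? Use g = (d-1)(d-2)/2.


Using the genus formula for smooth plane curves:
g = (d-1)(d-2)/2
g = (12-1)(12-2)/2
g = 11*10/2
g = 110/2 = 55

55


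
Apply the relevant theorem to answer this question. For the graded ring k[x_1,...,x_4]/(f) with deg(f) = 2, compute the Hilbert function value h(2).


For R = k[x_1,...,x_n]/(f) with f homogeneous of degree e:
The Hilbert series is (1 - t^e)/(1 - t)^n.
So h(d) = C(d+n-1, n-1) - C(d-e+n-1, n-1) for d >= e.
With n=4, e=2, d=2:
C(2+4-1, 4-1) = C(5, 3) = 10
C(2-2+4-1, 4-1) = C(3, 3) = 1
h(2) = 10 - 1 = 9

9


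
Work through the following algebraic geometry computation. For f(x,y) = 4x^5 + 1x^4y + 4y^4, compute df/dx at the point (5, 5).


df/dx = 5*4*x^4 + 4*1*x^3*y
At (5,5): 5*4*5^4 + 4*1*5^3*5
= 12500 + 2500
= 15000

15000


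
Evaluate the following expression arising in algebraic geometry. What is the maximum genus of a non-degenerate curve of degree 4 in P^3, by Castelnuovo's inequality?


Castelnuovo's bound: write d - 1 = m(r-1) + epsilon with 0 <= epsilon < r-1.
d - 1 = 4 - 1 = 3
r - 1 = 3 - 1 = 2
3 = 1*2 + 1, so m = 1, epsilon = 1
pi(d, r) = m(m-1)(r-1)/2 + m*epsilon
= 1*0*2/2 + 1*1
= 0/2 + 1
= 0 + 1 = 1

1


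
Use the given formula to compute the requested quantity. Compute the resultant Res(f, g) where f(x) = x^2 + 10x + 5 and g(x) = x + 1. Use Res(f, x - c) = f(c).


For Res(f, x - c), we evaluate f at x = c.
f(-1) = (-1)^2 + 10*(-1) + 5
= 1 - 10 + 5
= -9 + 5 = -4
Res(f, g) = -4

-4


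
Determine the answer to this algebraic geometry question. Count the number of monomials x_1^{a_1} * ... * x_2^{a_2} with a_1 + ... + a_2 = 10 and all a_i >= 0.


The number of degree-10 monomials in 2 variables is C(d+n-1, n-1).
= C(10+2-1, 2-1) = C(11, 1)
= 11

11


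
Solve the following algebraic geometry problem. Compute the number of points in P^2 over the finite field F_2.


P^2(F_2) has (q^(n+1) - 1)/(q - 1) points.
= 2^2 + 2^1 + 2^0
= 4 + 2 + 1
= 7

7


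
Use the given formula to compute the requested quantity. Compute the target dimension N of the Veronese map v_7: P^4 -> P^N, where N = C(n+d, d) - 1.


The Veronese embedding v_d: P^n -> P^N maps each point to all
degree-d monomials in n+1 homogeneous coordinates.
N = C(n+d, d) - 1
N = C(4+7, 7) - 1
N = C(11, 7) - 1
C(11, 7) = 330
N = 330 - 1 = 329

329


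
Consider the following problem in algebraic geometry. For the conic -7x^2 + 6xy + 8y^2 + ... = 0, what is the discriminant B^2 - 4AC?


The discriminant of a conic Ax^2 + Bxy + Cy^2 + ... = 0 is B^2 - 4AC.
B^2 = 6^2 = 36
4AC = 4*(-7)*8 = -224
Discriminant = 36 + 224 = 260

260


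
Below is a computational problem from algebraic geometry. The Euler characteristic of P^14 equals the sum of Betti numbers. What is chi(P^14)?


The complex projective space P^14 has one cell in each even real dimension 0, 2, ..., 28.
The cohomology groups are H^{2k}(P^14) = Z for k = 0,...,14, and 0 otherwise.
Euler characteristic = sum of Betti numbers = 1 per even-dimensional cohomology group.
chi(P^14) = 14 + 1 = 15

15


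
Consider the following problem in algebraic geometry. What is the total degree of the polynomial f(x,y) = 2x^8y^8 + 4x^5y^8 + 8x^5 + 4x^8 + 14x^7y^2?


Examine each term for its total degree (sum of exponents).
  Term '2x^8y^8' has total degree 8+8 = 16.
  Term '4x^5y^8' has total degree 5+8 = 13.
  Term '8x^5' has total degree 5+0 = 5.
  Term '4x^8' has total degree 8+0 = 8.
  Term '14x^7y^2' has total degree 7+2 = 9.
The maximum total degree among all terms is 16.

16


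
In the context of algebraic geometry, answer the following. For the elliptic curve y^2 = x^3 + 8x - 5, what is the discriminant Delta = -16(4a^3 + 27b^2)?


Compute each component:
4a^3 = 4*8^3 = 4*512 = 2048
27b^2 = 27*(-5)^2 = 27*25 = 675
4a^3 + 27b^2 = 2048 + 675 = 2723
Delta = -16*2723 = -43568

-43568


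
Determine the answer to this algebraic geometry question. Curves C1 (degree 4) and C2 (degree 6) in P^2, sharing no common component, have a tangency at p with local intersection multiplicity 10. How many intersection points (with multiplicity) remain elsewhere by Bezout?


By Bezout's theorem, the total intersection number is d1 * d2.
Total = 4 * 6 = 24
Intersection multiplicity at p = 10
Remaining intersections = 24 - 10 = 14

14


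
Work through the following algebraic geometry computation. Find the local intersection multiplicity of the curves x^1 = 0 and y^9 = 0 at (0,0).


The intersection multiplicity of V(x^a) and V(y^b) at the origin is:
I(O; V(x^1), V(y^9)) = dim_k(k[x,y]/(x^1, y^9))
A basis for k[x,y]/(x^1, y^9) is the set of monomials x^i * y^j
where 0 <= i < 1 and 0 <= j < 9.
The number of such monomials is 1 * 9 = 9

9


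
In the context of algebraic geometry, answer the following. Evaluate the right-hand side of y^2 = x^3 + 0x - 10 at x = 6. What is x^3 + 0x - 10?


Compute x^3 + 0x - 10 at x = 6:
x^3 = 6^3 = 216
0*x = 0*6 = 0
Sum: 216 + 0 - 10 = 206

206


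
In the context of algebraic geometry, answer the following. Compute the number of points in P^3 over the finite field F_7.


P^3(F_7) has (q^(n+1) - 1)/(q - 1) points.
= 7^3 + 7^2 + 7^1 + 7^0
= 343 + 49 + 7 + 1
= 400

400


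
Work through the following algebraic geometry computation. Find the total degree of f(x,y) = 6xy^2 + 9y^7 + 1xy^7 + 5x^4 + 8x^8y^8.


Examine each term for its total degree (sum of exponents).
  Term '6xy^2' has total degree 1+2 = 3.
  Term '9y^7' has total degree 0+7 = 7.
  Term '1xy^7' has total degree 1+7 = 8.
  Term '5x^4' has total degree 4+0 = 4.
  Term '8x^8y^8' has total degree 8+8 = 16.
The maximum total degree among all terms is 16.

16


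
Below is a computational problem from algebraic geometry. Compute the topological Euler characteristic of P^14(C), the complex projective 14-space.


The complex projective space P^14 has one cell in each even real dimension 0, 2, ..., 28.
The cohomology groups are H^{2k}(P^14) = Z for k = 0,...,14, and 0 otherwise.
Euler characteristic = sum of Betti numbers = 1 per even-dimensional cohomology group.
chi(P^14) = 14 + 1 = 15

15


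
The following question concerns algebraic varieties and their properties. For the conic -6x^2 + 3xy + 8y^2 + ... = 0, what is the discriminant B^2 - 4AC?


The discriminant of a conic Ax^2 + Bxy + Cy^2 + ... = 0 is B^2 - 4AC.
B^2 = 3^2 = 9
4AC = 4*(-6)*8 = -192
Discriminant = 9 + 192 = 201

201


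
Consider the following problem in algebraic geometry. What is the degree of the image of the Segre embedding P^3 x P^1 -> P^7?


The degree of the Segre variety P^3 x P^1 is C(m+n, m).
= C(4, 3)
= 4

4


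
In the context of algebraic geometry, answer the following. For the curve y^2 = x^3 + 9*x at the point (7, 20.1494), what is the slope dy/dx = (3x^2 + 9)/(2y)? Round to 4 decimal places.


Using implicit differentiation of y^2 = x^3 + 9*x:
2y * dy/dx = 3x^2 + 9
dy/dx = (3x^2 + 9)/(2y)
Numerator: 3*7^2 + 9 = 156
Denominator: 2*20.1494 = 40.2988
dy/dx = 156/40.2988 = 3.8711

3.8711


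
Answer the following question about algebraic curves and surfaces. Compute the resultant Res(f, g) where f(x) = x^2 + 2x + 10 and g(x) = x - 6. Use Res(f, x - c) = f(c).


For Res(f, x - c), we evaluate f at x = c.
f(6) = 6^2 + 2*6 + 10
= 36 + 12 + 10
= 48 + 10 = 58
Res(f, g) = 58

58


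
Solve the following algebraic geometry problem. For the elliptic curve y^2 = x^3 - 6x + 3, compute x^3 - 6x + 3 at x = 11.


Compute x^3 - 6x + 3 at x = 11:
x^3 = 11^3 = 1331
(-6)*x = (-6)*11 = -66
Sum: 1331 - 66 + 3 = 1268

1268


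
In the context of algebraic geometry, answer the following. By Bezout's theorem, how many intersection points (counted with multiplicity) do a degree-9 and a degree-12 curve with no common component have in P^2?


Bezout's theorem states the intersection count equals the product of degrees.
Intersection count = 9 * 12 = 108

108


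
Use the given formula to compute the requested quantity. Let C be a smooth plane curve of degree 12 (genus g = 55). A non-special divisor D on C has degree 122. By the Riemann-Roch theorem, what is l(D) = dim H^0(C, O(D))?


First, compute the genus of a smooth plane curve of degree 12:
g = (d-1)(d-2)/2 = (12-1)(12-2)/2 = 55
For a non-special divisor D (i.e., h^1(D) = 0), Riemann-Roch gives:
l(D) = deg(D) - g + 1
Since deg(D) = 122 >= 2g - 1 = 109, D is non-special.
l(D) = 122 - 55 + 1 = 68

68


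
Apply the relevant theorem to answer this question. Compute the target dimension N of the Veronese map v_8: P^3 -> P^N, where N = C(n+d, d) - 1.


The Veronese embedding v_d: P^n -> P^N maps each point to all
degree-d monomials in n+1 homogeneous coordinates.
N = C(n+d, d) - 1
N = C(3+8, 8) - 1
N = C(11, 8) - 1
C(11, 8) = 165
N = 165 - 1 = 164

164


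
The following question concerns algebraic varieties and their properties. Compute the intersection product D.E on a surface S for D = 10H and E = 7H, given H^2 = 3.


Using bilinearity of the intersection pairing on a surface S:
(aH).(bH) = ab * (H.H)
We have H^2 = 3.
D.E = (10H).(7H) = 10*7*3
= 70*3
= 210

210


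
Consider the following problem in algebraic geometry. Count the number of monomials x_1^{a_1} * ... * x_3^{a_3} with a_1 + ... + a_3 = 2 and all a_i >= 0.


The number of degree-2 monomials in 3 variables is C(d+n-1, n-1).
= C(2+3-1, 3-1) = C(4, 2)
= 6

6


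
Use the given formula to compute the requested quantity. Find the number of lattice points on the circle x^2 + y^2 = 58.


Systematically check integer values of x where x^2 <= 58.
For each valid x, check if 58 - x^2 is a perfect square.
x=3: 58 - 9 = 49, sqrt = 7 (valid)
x=7: 58 - 49 = 9, sqrt = 3 (valid)
Total integer solutions found: 8

8


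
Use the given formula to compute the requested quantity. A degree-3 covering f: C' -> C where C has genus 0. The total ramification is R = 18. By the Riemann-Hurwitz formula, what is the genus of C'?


Riemann-Hurwitz formula: 2g' - 2 = d(2g - 2) + R
Given: d = 3, g = 0, R = 18
2g' - 2 = 3*(2*0 - 2) + 18
2g' - 2 = 3*(-2) + 18
2g' - 2 = -6 + 18 = 12
2g' = 14
g' = 7

7


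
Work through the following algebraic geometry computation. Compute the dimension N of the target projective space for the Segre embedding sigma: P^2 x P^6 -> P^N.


The Segre embedding maps P^m x P^n into P^N via
all products of coordinates from each factor.
N = (m+1)(n+1) - 1
N = (2+1)(6+1) - 1
N = 3*7 - 1
N = 21 - 1 = 20

20


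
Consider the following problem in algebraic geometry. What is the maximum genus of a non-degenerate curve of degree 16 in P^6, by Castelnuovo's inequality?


Castelnuovo's bound: write d - 1 = m(r-1) + epsilon with 0 <= epsilon < r-1.
d - 1 = 16 - 1 = 15
r - 1 = 6 - 1 = 5
15 = 3*5 + 0, so m = 3, epsilon = 0
pi(d, r) = m(m-1)(r-1)/2 + m*epsilon
= 3*2*5/2 + 3*0
= 30/2 + 0
= 15 + 0 = 15

15


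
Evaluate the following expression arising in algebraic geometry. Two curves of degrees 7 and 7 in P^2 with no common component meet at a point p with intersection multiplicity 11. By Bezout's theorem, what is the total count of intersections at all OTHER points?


By Bezout's theorem, the total intersection number is d1 * d2.
Total = 7 * 7 = 49
Intersection multiplicity at p = 11
Remaining intersections = 49 - 11 = 38

38


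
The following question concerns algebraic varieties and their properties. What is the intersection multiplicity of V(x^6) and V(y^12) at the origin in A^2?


The intersection multiplicity of V(x^a) and V(y^b) at the origin is:
I(O; V(x^6), V(y^12)) = dim_k(k[x,y]/(x^6, y^12))
A basis for k[x,y]/(x^6, y^12) is the set of monomials x^i * y^j
where 0 <= i < 6 and 0 <= j < 12.
The number of such monomials is 6 * 12 = 72

72


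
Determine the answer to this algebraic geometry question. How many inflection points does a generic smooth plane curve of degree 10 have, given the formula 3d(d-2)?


For a general smooth plane curve C of degree d, the inflection points are
the intersection of C with its Hessian curve, which has degree 3(d-2).
By Bezout, the total intersection number is d * 3(d-2) = 10 * 24 = 240.
For a general curve every flex is ordinary, so each contributes
multiplicity 1 to C·Hess(C), and the number of distinct inflection
points is 3d(d-2).
Inflection points = 3*10*(10-2) = 3*10*8 = 240

240


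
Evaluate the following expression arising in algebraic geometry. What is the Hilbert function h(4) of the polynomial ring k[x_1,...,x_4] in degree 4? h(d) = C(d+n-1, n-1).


The Hilbert function for the polynomial ring in 4 variables is:
h(d) = C(d+n-1, n-1)
h(4) = C(4+4-1, 4-1) = C(7, 3)
= 7! / (3! * 4!)
= 35

35


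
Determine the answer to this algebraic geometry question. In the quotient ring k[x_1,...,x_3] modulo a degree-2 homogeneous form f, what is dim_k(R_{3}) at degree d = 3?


For R = k[x_1,...,x_n]/(f) with f homogeneous of degree e:
The Hilbert series is (1 - t^e)/(1 - t)^n.
So h(d) = C(d+n-1, n-1) - C(d-e+n-1, n-1) for d >= e.
With n=3, e=2, d=3:
C(3+3-1, 3-1) = C(5, 2) = 10
C(3-2+3-1, 3-1) = C(3, 2) = 3
h(3) = 10 - 3 = 7

7


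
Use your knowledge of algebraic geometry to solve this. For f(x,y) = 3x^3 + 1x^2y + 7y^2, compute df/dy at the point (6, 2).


df/dy = 1*x^2 + 2*7*y^1
At (6,2): 1*6^2 + 2*7*2^1
= 36 + 28
= 64

64


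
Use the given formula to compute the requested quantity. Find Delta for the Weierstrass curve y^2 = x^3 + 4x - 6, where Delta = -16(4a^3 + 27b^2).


Compute each component:
4a^3 = 4*4^3 = 4*64 = 256
27b^2 = 27*(-6)^2 = 27*36 = 972
4a^3 + 27b^2 = 256 + 972 = 1228
Delta = -16*1228 = -19648

-19648


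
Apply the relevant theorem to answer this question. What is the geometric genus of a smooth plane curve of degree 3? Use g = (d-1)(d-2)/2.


Using the genus formula for smooth plane curves:
g = (d-1)(d-2)/2
g = (3-1)(3-2)/2
g = 2*1/2
g = 2/2 = 1

1


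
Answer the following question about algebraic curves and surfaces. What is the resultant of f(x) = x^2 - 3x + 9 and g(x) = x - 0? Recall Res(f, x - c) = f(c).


For Res(f, x - c), we evaluate f at x = c.
f(0) = 0^2 - 3*0 + 9
= 0 + 0 + 9
= 0 + 9 = 9
Res(f, g) = 9

9


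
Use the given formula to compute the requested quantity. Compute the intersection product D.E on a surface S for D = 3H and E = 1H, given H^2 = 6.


Using bilinearity of the intersection pairing on a surface S:
(aH).(bH) = ab * (H.H)
We have H^2 = 6.
D.E = (3H).(1H) = 3*1*6
= 3*6
= 18

18


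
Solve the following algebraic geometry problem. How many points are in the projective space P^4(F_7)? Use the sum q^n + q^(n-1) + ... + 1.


P^4(F_7) has (q^(n+1) - 1)/(q - 1) points.
= 7^4 + 7^3 + 7^2 + 7^1 + 7^0
= 2401 + 343 + 49 + 7 + 1
= 2801

2801


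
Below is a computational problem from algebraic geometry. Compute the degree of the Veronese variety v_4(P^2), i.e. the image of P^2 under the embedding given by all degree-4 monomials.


The Veronese variety v_4(P^2) has degree d^r.
d^r = 4^2 = 16

16


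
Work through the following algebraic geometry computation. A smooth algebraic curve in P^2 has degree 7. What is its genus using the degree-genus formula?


Using the genus formula for smooth plane curves:
g = (d-1)(d-2)/2
g = (7-1)(7-2)/2
g = 6*5/2
g = 30/2 = 15

15


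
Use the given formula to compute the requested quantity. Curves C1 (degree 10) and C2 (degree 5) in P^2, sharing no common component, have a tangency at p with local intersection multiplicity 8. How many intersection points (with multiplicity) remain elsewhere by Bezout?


By Bezout's theorem, the total intersection number is d1 * d2.
Total = 10 * 5 = 50
Intersection multiplicity at p = 8
Remaining intersections = 50 - 8 = 42

42


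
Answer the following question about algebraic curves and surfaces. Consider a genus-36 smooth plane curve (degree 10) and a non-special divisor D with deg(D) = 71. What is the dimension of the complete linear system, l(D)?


First, compute the genus of a smooth plane curve of degree 10:
g = (d-1)(d-2)/2 = (10-1)(10-2)/2 = 36
For a non-special divisor D (i.e., h^1(D) = 0), Riemann-Roch gives:
l(D) = deg(D) - g + 1
Since deg(D) = 71 >= 2g - 1 = 71, D is non-special.
l(D) = 71 - 36 + 1 = 36

36


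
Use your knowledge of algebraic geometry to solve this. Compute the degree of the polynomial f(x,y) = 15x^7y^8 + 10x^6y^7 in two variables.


Examine each term for its total degree (sum of exponents).
  Term '15x^7y^8' has total degree 7+8 = 15.
  Term '10x^6y^7' has total degree 6+7 = 13.
The maximum total degree among all terms is 15.

15


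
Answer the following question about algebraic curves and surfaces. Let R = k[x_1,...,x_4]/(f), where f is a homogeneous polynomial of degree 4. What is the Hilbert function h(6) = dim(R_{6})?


For R = k[x_1,...,x_n]/(f) with f homogeneous of degree e:
The Hilbert series is (1 - t^e)/(1 - t)^n.
So h(d) = C(d+n-1, n-1) - C(d-e+n-1, n-1) for d >= e.
With n=4, e=4, d=6:
C(6+4-1, 4-1) = C(9, 3) = 84
C(6-4+4-1, 4-1) = C(5, 3) = 10
h(6) = 84 - 10 = 74

74


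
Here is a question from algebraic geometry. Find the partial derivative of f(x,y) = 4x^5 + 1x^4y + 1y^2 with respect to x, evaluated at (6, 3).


df/dx = 5*4*x^4 + 4*1*x^3*y
At (6,3): 5*4*6^4 + 4*1*6^3*3
= 25920 + 2592
= 28512

28512


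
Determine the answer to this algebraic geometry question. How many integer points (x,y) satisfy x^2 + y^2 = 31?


Systematically check integer values of x where x^2 <= 31.
For each valid x, check if 31 - x^2 is a perfect square.
Total integer solutions found: 0

0


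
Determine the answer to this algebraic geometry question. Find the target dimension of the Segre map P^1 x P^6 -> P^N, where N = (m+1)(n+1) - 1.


The Segre embedding maps P^m x P^n into P^N via
all products of coordinates from each factor.
N = (m+1)(n+1) - 1
N = (1+1)(6+1) - 1
N = 2*7 - 1
N = 14 - 1 = 13

13


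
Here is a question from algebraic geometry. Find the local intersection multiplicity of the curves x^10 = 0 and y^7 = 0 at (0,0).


The intersection multiplicity of V(x^a) and V(y^b) at the origin is:
I(O; V(x^10), V(y^7)) = dim_k(k[x,y]/(x^10, y^7))
A basis for k[x,y]/(x^10, y^7) is the set of monomials x^i * y^j
where 0 <= i < 10 and 0 <= j < 7.
The number of such monomials is 10 * 7 = 70

70


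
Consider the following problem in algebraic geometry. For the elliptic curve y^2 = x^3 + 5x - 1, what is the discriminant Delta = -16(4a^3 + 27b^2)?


Compute each component:
4a^3 = 4*5^3 = 4*125 = 500
27b^2 = 27*(-1)^2 = 27*1 = 27
4a^3 + 27b^2 = 500 + 27 = 527
Delta = -16*527 = -8432

-8432


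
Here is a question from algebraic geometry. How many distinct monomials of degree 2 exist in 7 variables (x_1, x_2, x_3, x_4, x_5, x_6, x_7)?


The number of degree-2 monomials in 7 variables is C(d+n-1, n-1).
= C(2+7-1, 7-1) = C(8, 6)
= 28

28


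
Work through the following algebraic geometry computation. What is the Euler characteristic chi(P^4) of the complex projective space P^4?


The complex projective space P^4 has one cell in each even real dimension 0, 2, ..., 8.
The cohomology groups are H^{2k}(P^4) = Z for k = 0,...,4, and 0 otherwise.
Euler characteristic = sum of Betti numbers = 1 per even-dimensional cohomology group.
chi(P^4) = 4 + 1 = 5

5


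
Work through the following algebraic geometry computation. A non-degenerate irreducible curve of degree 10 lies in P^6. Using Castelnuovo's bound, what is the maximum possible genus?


Castelnuovo's bound: write d - 1 = m(r-1) + epsilon with 0 <= epsilon < r-1.
d - 1 = 10 - 1 = 9
r - 1 = 6 - 1 = 5
9 = 1*5 + 4, so m = 1, epsilon = 4
pi(d, r) = m(m-1)(r-1)/2 + m*epsilon
= 1*0*5/2 + 1*4
= 0/2 + 4
= 0 + 4 = 4

4
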